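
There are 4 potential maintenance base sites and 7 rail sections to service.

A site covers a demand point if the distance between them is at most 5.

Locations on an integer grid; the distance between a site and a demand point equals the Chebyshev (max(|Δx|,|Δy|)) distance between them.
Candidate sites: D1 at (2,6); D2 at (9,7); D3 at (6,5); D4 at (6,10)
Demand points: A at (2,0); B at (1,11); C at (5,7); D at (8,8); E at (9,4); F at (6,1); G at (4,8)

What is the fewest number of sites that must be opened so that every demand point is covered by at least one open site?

Coverage sets (demand points within 5 of each site):
  D1: {B, C, F, G}
  D2: {C, D, E, G}
  D3: {A, C, D, E, F, G}
  D4: {B, C, D, G}
No single site covers all 7 demand points.
But {D1, D3} covers everything, so the minimum is 2.

2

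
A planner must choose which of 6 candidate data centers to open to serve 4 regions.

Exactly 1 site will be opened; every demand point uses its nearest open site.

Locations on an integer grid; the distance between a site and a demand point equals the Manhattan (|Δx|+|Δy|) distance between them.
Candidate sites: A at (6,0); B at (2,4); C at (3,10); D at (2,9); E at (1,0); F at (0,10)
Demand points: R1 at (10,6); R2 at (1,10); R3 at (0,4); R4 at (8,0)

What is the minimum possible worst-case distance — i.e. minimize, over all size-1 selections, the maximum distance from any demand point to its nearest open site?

Open {B}.
  Farthest demand point is R1 at distance 10 (to B); all others are ≤ 10.
With {A} the worst case is 15.
With {C} the worst case is 15.
No size-1 selection achieves below 10.

10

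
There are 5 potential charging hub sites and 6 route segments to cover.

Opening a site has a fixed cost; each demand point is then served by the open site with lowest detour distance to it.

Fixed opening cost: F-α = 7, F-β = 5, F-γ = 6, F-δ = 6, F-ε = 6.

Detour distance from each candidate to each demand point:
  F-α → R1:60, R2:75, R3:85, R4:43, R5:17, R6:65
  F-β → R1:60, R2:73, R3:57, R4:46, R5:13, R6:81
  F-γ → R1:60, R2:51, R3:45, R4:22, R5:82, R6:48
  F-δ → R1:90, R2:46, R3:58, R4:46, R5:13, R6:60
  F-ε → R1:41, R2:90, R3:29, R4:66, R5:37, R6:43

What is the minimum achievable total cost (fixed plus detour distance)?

Open {F-γ, F-δ, F-ε}: assign each demand point to its cheapest open site.
  R1→F-ε 41, R2→F-δ 46, R3→F-ε 29, R4→F-γ 22, R5→F-δ 13, R6→F-ε 43
  detour distance 194, fixed 18 → total 212.
Compare {F-β, F-γ, F-ε}: detour distance 199 + fixed 17 = 216.
Compare {F-β, F-γ, F-δ, F-ε}: detour distance 194 + fixed 23 = 217.
Compare {F-α, F-γ, F-δ, F-ε}: detour distance 194 + fixed 25 = 219.
All other subsets cost ≥ 216. Minimum total cost: 212.

212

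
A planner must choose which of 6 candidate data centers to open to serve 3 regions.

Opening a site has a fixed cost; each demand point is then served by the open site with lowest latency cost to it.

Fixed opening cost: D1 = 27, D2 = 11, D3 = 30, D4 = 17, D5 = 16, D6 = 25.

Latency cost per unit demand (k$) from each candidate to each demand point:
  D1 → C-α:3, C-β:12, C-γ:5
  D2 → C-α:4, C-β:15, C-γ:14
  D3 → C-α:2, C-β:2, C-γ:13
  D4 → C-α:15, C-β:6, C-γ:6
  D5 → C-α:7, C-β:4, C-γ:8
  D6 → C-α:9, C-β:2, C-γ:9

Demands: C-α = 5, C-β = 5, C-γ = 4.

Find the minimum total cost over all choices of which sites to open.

91

Open {D3, D4}: assign each demand point to its cheapest open site.
  C-α→D3 5×2=10, C-β→D3 5×2=10, C-γ→D4 4×6=24
  latency cost 44, fixed 47 → total 91.
Compare {D1, D3}: latency cost 40 + fixed 57 = 97.
Compare {D1, D6}: latency cost 45 + fixed 52 = 97.
Compare {D1, D5}: latency cost 55 + fixed 43 = 98.
All other subsets cost ≥ 97. Minimum total cost: 91.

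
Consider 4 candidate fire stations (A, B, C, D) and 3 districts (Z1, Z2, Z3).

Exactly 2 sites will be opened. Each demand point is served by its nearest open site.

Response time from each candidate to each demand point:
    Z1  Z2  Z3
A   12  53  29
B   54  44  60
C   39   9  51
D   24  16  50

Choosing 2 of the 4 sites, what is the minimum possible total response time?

50

Open {A, C}.
  Z1→A 12, Z2→C 9, Z3→A 29  ⇒ total 50.
Compare {A, D}: total 57.
Compare {C, D}: total 83.
No size-2 selection does better; minimum is 50.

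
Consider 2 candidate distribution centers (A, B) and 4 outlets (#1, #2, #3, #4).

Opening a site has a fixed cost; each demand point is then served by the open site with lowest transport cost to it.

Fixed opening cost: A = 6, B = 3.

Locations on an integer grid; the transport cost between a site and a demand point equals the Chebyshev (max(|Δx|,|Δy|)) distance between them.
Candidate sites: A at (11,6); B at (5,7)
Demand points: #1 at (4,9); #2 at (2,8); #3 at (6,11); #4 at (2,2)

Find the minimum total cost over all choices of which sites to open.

Open {B}: assign each demand point to its cheapest open site.
  #1→B 2, #2→B 3, #3→B 4, #4→B 5
  transport cost 14, fixed 3 → total 17.
Compare {A, B}: transport cost 14 + fixed 9 = 23.
Compare {A}: transport cost 30 + fixed 6 = 36.

17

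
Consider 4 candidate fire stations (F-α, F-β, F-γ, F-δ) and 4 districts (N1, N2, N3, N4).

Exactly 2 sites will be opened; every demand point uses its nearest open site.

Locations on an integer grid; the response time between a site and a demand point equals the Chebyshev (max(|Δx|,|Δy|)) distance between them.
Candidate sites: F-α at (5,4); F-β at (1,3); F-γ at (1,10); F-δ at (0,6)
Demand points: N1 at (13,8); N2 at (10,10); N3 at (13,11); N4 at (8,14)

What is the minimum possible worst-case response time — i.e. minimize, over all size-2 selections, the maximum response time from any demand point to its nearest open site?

8

Open {F-α, F-γ}.
  Farthest demand point is N1 at response time 8 (to F-α); all others are ≤ 8.
With {F-α, F-δ} the worst case is 8.
With {F-α, F-β} the worst case is 10.
No size-2 selection achieves below 8.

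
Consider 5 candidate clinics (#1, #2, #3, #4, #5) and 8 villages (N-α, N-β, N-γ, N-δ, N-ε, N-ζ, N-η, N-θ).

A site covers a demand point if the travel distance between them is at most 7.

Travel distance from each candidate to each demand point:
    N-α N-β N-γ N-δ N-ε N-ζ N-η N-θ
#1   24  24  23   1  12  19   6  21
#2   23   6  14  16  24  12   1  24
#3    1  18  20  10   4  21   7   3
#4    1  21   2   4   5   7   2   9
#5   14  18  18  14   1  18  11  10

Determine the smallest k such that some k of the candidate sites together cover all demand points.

Coverage sets (demand points within 7 of each site):
  #1: {N-δ, N-η}
  #2: {N-β, N-η}
  #3: {N-α, N-ε, N-η, N-θ}
  #4: {N-α, N-γ, N-δ, N-ε, N-ζ, N-η}
  #5: {N-ε}
No 2 sites suffice: every size-2 union leaves at least one demand point uncovered.
But {#2, #3, #4} covers everything, so the minimum is 3.

3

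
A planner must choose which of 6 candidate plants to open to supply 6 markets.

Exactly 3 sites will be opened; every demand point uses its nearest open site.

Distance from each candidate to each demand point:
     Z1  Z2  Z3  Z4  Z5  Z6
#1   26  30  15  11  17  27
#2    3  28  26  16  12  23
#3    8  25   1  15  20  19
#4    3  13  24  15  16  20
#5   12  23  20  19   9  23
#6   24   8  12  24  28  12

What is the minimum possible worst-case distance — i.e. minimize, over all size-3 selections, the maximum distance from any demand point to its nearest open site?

Open {#1, #2, #6}.
  Farthest demand point is Z3 at distance 12 (to #6); all others are ≤ 12.
With {#1, #5, #6} the worst case is 12.
With {#2, #3, #6} the worst case is 15.
No size-3 selection achieves below 12.

12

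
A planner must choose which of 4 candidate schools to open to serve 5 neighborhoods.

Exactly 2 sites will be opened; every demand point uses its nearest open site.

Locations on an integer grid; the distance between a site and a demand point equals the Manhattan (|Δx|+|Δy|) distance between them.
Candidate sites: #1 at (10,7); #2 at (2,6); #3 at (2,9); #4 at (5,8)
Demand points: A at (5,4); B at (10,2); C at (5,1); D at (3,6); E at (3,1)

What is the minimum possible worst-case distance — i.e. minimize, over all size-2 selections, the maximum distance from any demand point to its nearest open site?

8

Open {#1, #2}.
  Farthest demand point is C at distance 8 (to #2); all others are ≤ 8.
With {#1, #4} the worst case is 9.
With {#1, #3} the worst case is 11.
No size-2 selection achieves below 8.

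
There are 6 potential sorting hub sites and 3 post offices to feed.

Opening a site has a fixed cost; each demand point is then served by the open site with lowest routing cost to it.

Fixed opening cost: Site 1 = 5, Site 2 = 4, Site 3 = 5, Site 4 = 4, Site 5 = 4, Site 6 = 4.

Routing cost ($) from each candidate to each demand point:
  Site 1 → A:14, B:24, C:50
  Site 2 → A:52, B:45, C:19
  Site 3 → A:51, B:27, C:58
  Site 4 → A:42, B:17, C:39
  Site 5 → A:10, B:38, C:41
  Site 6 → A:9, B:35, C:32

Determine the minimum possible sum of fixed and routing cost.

57

Open {Site 2, Site 4, Site 6}: assign each demand point to its cheapest open site.
  A→Site 6 9, B→Site 4 17, C→Site 2 19
  routing cost 45, fixed 12 → total 57.
Compare {Site 2, Site 4, Site 5}: routing cost 46 + fixed 12 = 58.
Compare {Site 2, Site 4, Site 5, Site 6}: routing cost 45 + fixed 16 = 61.
Compare {Site 1, Site 2, Site 4, Site 6}: routing cost 45 + fixed 17 = 62.
All other subsets cost ≥ 58. Minimum total cost: 57.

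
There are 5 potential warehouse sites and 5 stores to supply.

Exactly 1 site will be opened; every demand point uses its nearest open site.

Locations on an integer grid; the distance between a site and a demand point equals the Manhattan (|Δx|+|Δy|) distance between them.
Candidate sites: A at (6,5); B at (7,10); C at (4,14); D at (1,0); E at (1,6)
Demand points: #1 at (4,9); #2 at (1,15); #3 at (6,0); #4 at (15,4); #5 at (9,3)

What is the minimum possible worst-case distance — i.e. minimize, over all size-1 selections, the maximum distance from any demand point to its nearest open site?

Open {B}.
  Farthest demand point is #4 at distance 14 (to B); all others are ≤ 14.
With {A} the worst case is 15.
With {E} the worst case is 16.
No size-1 selection achieves below 14.

14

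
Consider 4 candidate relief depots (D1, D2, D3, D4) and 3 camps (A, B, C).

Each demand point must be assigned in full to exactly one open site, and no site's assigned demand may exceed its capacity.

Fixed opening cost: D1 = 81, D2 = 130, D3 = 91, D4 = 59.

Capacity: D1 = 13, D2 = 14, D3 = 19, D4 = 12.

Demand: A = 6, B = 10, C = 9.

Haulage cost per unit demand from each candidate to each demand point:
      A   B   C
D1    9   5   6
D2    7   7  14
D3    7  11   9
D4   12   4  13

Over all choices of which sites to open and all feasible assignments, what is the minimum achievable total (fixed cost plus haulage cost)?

Open {D3, D4}; cheapest assignment that respects the capacities:
  D3 (cap 19, load 15): A, C — cost 6×7 + 9×9 = 123
  D4 (cap 12, load 10): B — cost 10×4 = 40
  Shipping 163, fixed 150 → total 313.
  Any other capacity-feasible assignment to {D3, D4} ships for at least 163.
Compare {D1, D3}: its best feasible assignment gives total 345.
Compare {D1, D3, D4}: its best feasible assignment gives total 367.
Every other set of open sites that can feasibly serve all demand totals ≥ 345 even under its best assignment. Minimum: 313.

313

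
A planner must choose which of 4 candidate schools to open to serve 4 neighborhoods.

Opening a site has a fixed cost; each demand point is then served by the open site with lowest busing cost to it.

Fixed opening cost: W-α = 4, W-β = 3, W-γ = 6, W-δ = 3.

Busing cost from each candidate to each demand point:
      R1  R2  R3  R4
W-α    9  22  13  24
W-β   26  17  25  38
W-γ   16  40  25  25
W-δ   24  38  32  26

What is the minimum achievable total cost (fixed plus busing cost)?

Open {W-α, W-β}: assign each demand point to its cheapest open site.
  R1→W-α 9, R2→W-β 17, R3→W-α 13, R4→W-α 24
  busing cost 63, fixed 7 → total 70.
Compare {W-α}: busing cost 68 + fixed 4 = 72.
Compare {W-α, W-β, W-δ}: busing cost 63 + fixed 10 = 73.
Compare {W-α, W-δ}: busing cost 68 + fixed 7 = 75.
All other subsets cost ≥ 72. Minimum total cost: 70.

70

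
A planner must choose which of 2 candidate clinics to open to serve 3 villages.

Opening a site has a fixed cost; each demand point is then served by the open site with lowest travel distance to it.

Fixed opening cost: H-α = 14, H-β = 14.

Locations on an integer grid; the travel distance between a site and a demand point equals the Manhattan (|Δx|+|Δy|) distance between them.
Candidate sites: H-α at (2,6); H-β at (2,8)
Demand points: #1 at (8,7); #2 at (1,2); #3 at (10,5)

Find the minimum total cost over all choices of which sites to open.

35

Open {H-α}: assign each demand point to its cheapest open site.
  #1→H-α 7, #2→H-α 5, #3→H-α 9
  travel distance 21, fixed 14 → total 35.
Compare {H-β}: travel distance 25 + fixed 14 = 39.
Compare {H-α, H-β}: travel distance 21 + fixed 28 = 49.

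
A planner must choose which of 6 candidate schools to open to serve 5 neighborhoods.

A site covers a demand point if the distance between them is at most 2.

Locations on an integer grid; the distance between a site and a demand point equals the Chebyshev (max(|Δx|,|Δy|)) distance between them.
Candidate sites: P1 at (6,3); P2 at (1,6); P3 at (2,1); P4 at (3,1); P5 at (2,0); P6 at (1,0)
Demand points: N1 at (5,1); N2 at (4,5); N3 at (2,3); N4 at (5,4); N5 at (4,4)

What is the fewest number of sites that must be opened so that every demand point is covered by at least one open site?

2

Coverage sets (demand points within 2 of each site):
  P1: {N1, N2, N4, N5}
  P2: {}
  P3: {N3}
  P4: {N1, N3}
  P5: {}
  P6: {}
No single site covers all 5 demand points.
But {P1, P3} covers everything, so the minimum is 2.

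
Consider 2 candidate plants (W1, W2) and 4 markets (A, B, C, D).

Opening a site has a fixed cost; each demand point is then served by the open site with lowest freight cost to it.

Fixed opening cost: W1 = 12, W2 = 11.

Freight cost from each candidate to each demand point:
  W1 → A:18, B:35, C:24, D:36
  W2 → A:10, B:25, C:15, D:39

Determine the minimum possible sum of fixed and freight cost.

Open {W2}: assign each demand point to its cheapest open site.
  A→W2 10, B→W2 25, C→W2 15, D→W2 39
  freight cost 89, fixed 11 → total 100.
Compare {W1, W2}: freight cost 86 + fixed 23 = 109.
Compare {W1}: freight cost 113 + fixed 12 = 125.

100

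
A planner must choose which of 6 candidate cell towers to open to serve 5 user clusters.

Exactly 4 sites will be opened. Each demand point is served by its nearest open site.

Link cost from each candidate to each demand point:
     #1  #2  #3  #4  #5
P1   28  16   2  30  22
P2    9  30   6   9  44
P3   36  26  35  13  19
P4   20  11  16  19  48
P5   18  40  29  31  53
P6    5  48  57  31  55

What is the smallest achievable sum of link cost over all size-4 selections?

Open {P1, P2, P4, P6}.
  #1→P6 5, #2→P4 11, #3→P1 2, #4→P2 9, #5→P1 22  ⇒ total 49.
Compare {P1, P2, P3, P4}: total 50.
Compare {P1, P3, P4, P6}: total 50.
No size-4 selection does better; minimum is 49.

49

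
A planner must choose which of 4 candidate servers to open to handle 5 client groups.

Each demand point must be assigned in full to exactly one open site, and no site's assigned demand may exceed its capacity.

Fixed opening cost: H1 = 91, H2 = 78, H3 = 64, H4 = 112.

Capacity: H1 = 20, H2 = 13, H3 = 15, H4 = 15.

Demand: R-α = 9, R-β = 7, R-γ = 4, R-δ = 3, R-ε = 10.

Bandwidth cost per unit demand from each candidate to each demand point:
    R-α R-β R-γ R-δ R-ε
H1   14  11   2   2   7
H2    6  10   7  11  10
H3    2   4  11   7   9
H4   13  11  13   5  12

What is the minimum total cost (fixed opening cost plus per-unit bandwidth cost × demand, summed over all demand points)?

Open {H1, H3}; cheapest assignment that respects the capacities:
  H1 (cap 20, load 20): R-β, R-δ, R-ε — cost 7×11 + 3×2 + 10×7 = 153
  H3 (cap 15, load 13): R-α, R-γ — cost 9×2 + 4×11 = 62
  Shipping 215, fixed 155 → total 370.
  Any other capacity-feasible assignment to {H1, H3} ships for at least 215.
Compare {H1, H2, H3}: its best feasible assignment gives total 399.
Compare {H1, H2}: its best feasible assignment gives total 404.
Every other set of open sites that can feasibly serve all demand totals ≥ 399 even under its best assignment. Minimum: 370.

370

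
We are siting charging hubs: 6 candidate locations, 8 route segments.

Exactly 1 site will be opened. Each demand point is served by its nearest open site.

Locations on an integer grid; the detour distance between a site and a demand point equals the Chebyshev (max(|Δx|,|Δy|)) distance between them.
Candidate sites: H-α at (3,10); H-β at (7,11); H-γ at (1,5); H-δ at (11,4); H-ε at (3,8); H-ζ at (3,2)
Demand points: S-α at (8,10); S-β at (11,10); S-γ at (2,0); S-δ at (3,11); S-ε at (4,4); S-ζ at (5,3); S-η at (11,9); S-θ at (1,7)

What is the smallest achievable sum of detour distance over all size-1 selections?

43

Open {H-ε}.
  S-α→H-ε 5, S-β→H-ε 8, S-γ→H-ε 8, S-δ→H-ε 3, S-ε→H-ε 4, S-ζ→H-ε 5, S-η→H-ε 8, S-θ→H-ε 2  ⇒ total 43.
Compare {H-ζ}: total 44.
Compare {H-β}: total 45.
No size-1 selection does better; minimum is 43.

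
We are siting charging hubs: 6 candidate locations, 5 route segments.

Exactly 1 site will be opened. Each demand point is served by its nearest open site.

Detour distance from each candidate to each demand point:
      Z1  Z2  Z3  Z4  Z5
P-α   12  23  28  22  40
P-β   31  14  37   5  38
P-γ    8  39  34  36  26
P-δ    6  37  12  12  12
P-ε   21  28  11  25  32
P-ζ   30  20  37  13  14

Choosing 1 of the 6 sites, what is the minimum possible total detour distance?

79

Open {P-δ}.
  Z1→P-δ 6, Z2→P-δ 37, Z3→P-δ 12, Z4→P-δ 12, Z5→P-δ 12  ⇒ total 79.
Compare {P-ζ}: total 114.
Compare {P-ε}: total 117.
No size-1 selection does better; minimum is 79.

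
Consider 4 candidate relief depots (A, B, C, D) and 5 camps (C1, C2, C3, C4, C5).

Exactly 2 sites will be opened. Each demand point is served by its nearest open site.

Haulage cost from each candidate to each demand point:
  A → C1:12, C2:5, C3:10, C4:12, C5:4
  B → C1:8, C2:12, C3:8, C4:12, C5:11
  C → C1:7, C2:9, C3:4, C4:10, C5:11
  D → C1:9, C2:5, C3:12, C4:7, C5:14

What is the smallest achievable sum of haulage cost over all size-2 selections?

30

Open {A, C}.
  C1→C 7, C2→A 5, C3→C 4, C4→C 10, C5→A 4  ⇒ total 30.
Compare {C, D}: total 34.
Compare {A, D}: total 35.
No size-2 selection does better; minimum is 30.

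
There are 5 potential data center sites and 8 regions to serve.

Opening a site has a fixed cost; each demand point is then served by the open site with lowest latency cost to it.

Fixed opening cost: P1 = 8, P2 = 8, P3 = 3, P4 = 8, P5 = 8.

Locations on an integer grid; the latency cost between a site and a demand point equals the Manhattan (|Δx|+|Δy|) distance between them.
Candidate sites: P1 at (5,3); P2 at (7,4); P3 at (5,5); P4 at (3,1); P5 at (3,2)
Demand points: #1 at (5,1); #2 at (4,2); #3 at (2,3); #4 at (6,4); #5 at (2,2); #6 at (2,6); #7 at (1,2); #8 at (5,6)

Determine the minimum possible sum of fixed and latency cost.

27

Open {P3, P5}: assign each demand point to its cheapest open site.
  #1→P5 3, #2→P5 1, #3→P5 2, #4→P3 2, #5→P5 1, #6→P3 4, #7→P5 2, #8→P3 1
  latency cost 16, fixed 11 → total 27.
Compare {P3, P4}: latency cost 19 + fixed 11 = 30.
Compare {P5}: latency cost 25 + fixed 8 = 33.
Compare {P1, P3}: latency cost 23 + fixed 11 = 34.
All other subsets cost ≥ 30. Minimum total cost: 27.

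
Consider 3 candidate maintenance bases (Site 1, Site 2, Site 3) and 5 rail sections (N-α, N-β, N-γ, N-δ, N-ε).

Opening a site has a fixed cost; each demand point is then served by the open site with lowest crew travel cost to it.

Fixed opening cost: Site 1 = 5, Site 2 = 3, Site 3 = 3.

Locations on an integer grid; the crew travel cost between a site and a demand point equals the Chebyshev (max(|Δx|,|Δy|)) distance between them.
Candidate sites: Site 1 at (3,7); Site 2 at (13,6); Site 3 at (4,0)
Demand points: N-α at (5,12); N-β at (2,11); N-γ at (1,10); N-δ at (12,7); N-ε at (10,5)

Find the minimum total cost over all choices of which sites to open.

Open {Site 1, Site 2}: assign each demand point to its cheapest open site.
  N-α→Site 1 5, N-β→Site 1 4, N-γ→Site 1 3, N-δ→Site 2 1, N-ε→Site 2 3
  crew travel cost 16, fixed 8 → total 24.
Compare {Site 1, Site 2, Site 3}: crew travel cost 16 + fixed 11 = 27.
Compare {Site 1}: crew travel cost 28 + fixed 5 = 33.
Compare {Site 1, Site 3}: crew travel cost 26 + fixed 8 = 34.
All other subsets cost ≥ 27. Minimum total cost: 24.

24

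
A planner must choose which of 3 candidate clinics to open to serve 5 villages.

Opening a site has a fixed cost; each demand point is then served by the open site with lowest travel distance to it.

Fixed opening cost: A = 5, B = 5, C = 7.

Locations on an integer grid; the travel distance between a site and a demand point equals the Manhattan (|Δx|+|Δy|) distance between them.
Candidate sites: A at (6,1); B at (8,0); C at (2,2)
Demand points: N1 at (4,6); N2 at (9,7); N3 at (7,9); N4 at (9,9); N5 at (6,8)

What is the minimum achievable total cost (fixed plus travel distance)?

48

Open {A}: assign each demand point to its cheapest open site.
  N1→A 7, N2→A 9, N3→A 9, N4→A 11, N5→A 7
  travel distance 43, fixed 5 → total 48.
Compare {A, B}: travel distance 41 + fixed 10 = 51.
Compare {B}: travel distance 48 + fixed 5 = 53.
Compare {A, C}: travel distance 42 + fixed 12 = 54.
All other subsets cost ≥ 51. Minimum total cost: 48.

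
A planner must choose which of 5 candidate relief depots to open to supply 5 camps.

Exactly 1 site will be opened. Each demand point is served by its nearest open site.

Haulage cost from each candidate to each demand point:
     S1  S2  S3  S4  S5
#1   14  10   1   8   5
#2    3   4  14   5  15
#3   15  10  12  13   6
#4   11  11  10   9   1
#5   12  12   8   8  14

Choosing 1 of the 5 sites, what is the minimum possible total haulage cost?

38

Open {#1}.
  S1→#1 14, S2→#1 10, S3→#1 1, S4→#1 8, S5→#1 5  ⇒ total 38.
Compare {#2}: total 41.
Compare {#4}: total 42.
No size-1 selection does better; minimum is 38.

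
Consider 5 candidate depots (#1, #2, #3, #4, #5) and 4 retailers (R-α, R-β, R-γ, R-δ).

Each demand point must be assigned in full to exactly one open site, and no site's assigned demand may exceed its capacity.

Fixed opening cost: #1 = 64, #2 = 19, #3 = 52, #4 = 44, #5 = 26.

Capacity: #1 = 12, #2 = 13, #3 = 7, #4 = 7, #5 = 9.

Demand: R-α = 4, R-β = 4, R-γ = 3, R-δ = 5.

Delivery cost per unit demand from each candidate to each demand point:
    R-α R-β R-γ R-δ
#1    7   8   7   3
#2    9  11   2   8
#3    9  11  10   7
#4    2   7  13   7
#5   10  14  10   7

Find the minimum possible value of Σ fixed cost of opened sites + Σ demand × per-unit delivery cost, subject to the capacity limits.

161

Open {#2, #4}; cheapest assignment that respects the capacities:
  #2 (cap 13, load 12): R-β, R-γ, R-δ — cost 4×11 + 3×2 + 5×8 = 90
  #4 (cap 7, load 4): R-α — cost 4×2 = 8
  Shipping 98, fixed 63 → total 161.
  Any other capacity-feasible assignment to {#2, #4} ships for at least 98.
Compare {#2, #5}: its best feasible assignment gives total 166.
Compare {#1, #2}: its best feasible assignment gives total 172.
Every other set of open sites that can feasibly serve all demand totals ≥ 166 even under its best assignment. Minimum: 161.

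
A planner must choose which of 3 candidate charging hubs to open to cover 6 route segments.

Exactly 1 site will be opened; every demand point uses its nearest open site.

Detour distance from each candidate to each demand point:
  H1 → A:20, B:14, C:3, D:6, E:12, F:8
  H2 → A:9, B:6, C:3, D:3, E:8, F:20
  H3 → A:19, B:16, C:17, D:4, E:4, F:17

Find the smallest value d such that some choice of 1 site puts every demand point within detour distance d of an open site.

Open {H3}.
  Farthest demand point is A at detour distance 19 (to H3); all others are ≤ 19.
With {H1} the worst case is 20.
With {H2} the worst case is 20.
No size-1 selection achieves below 19.

19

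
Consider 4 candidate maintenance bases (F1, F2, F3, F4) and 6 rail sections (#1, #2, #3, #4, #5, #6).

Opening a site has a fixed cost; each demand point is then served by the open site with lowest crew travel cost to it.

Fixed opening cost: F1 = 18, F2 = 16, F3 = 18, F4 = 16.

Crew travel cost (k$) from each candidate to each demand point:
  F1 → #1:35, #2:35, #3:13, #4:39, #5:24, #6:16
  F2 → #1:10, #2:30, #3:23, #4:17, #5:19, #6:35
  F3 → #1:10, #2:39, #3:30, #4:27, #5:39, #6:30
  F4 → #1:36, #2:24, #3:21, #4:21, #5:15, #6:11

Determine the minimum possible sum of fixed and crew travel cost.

Open {F2, F4}: assign each demand point to its cheapest open site.
  #1→F2 10, #2→F4 24, #3→F4 21, #4→F2 17, #5→F4 15, #6→F4 11
  crew travel cost 98, fixed 32 → total 130.
Compare {F3, F4}: crew travel cost 102 + fixed 34 = 136.
Compare {F1, F2}: crew travel cost 105 + fixed 34 = 139.
Compare {F1, F2, F4}: crew travel cost 90 + fixed 50 = 140.
All other subsets cost ≥ 136. Minimum total cost: 130.

130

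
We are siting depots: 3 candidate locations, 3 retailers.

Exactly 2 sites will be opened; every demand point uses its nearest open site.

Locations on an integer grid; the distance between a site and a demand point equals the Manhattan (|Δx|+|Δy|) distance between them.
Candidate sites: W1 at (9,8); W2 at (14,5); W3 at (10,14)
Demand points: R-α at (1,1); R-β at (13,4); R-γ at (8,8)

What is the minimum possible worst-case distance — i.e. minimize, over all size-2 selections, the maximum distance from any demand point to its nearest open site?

15

Open {W1, W2}.
  Farthest demand point is R-α at distance 15 (to W1); all others are ≤ 15.
With {W1, W3} the worst case is 15.
With {W2, W3} the worst case is 17.
No size-2 selection achieves below 15.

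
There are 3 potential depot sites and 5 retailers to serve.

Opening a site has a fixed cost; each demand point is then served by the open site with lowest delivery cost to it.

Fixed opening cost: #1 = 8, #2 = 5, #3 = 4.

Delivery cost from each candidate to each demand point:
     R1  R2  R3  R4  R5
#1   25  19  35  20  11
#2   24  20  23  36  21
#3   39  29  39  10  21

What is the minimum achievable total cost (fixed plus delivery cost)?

Open {#1, #2, #3}: assign each demand point to its cheapest open site.
  R1→#2 24, R2→#1 19, R3→#2 23, R4→#3 10, R5→#1 11
  delivery cost 87, fixed 17 → total 104.
Compare {#2, #3}: delivery cost 98 + fixed 9 = 107.
Compare {#1, #2}: delivery cost 97 + fixed 13 = 110.
Compare {#1, #3}: delivery cost 100 + fixed 12 = 112.
All other subsets cost ≥ 107. Minimum total cost: 104.

104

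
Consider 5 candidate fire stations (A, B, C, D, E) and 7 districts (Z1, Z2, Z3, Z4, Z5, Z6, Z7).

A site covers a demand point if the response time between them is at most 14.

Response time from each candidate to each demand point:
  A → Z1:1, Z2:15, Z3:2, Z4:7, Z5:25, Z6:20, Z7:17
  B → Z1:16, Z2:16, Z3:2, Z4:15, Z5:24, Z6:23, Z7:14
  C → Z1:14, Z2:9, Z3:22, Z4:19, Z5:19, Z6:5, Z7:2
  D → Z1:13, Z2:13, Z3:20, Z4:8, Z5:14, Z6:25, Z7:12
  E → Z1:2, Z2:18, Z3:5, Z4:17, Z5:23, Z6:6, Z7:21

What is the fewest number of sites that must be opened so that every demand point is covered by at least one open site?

Coverage sets (demand points within 14 of each site):
  A: {Z1, Z3, Z4}
  B: {Z3, Z7}
  C: {Z1, Z2, Z6, Z7}
  D: {Z1, Z2, Z4, Z5, Z7}
  E: {Z1, Z3, Z6}
No single site covers all 7 demand points.
But {D, E} covers everything, so the minimum is 2.

2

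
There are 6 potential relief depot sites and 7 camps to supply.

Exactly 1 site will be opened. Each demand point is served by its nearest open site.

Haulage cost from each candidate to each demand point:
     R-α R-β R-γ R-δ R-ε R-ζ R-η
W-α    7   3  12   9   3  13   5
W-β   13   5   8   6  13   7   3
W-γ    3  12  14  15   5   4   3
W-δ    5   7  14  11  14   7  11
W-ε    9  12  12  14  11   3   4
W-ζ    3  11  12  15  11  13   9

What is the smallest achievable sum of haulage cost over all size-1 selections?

Open {W-α}.
  R-α→W-α 7, R-β→W-α 3, R-γ→W-α 12, R-δ→W-α 9, R-ε→W-α 3, R-ζ→W-α 13, R-η→W-α 5  ⇒ total 52.
Compare {W-β}: total 55.
Compare {W-γ}: total 56.
No size-1 selection does better; minimum is 52.

52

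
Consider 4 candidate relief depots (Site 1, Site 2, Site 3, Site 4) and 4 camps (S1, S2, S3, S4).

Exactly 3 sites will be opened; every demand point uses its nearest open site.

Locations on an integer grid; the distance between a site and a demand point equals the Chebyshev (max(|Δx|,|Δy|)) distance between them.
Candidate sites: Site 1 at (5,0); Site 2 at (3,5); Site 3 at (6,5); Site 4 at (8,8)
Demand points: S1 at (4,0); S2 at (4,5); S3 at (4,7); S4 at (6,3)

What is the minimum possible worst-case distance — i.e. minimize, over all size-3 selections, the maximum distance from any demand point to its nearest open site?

Open {Site 1, Site 2, Site 3}.
  Farthest demand point is S3 at distance 2 (to Site 2); all others are ≤ 2.
With {Site 1, Site 3, Site 4} the worst case is 2.
With {Site 1, Site 2, Site 4} the worst case is 3.
No size-3 selection achieves below 2.

2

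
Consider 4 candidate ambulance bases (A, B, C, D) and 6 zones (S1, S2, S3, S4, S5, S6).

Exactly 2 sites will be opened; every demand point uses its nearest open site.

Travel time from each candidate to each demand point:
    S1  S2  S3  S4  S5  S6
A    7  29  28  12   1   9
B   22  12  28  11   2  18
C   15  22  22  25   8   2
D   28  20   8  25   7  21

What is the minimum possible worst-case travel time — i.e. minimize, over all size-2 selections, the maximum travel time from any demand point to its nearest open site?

20

Open {A, D}.
  Farthest demand point is S2 at travel time 20 (to D); all others are ≤ 20.
With {A, C} the worst case is 22.
With {B, C} the worst case is 22.
No size-2 selection achieves below 20.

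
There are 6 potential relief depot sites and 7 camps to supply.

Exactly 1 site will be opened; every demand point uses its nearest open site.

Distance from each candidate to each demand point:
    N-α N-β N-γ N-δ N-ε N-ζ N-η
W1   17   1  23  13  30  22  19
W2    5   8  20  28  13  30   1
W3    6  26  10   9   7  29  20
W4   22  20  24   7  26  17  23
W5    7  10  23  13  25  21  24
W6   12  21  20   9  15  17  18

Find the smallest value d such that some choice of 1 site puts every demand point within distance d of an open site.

21

Open {W6}.
  Farthest demand point is N-β at distance 21 (to W6); all others are ≤ 21.
With {W5} the worst case is 25.
With {W4} the worst case is 26.
No size-1 selection achieves below 21.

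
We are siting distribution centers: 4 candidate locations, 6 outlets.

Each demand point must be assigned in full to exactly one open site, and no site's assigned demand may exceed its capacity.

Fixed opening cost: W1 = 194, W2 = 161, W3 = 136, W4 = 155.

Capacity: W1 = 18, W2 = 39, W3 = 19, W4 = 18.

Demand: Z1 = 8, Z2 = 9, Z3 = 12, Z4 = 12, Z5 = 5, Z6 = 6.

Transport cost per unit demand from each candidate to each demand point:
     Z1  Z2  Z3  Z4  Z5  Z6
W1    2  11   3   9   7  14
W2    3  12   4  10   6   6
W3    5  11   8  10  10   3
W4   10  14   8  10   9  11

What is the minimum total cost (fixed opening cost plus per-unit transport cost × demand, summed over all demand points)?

636

Open {W2, W3}; cheapest assignment that respects the capacities:
  W2 (cap 39, load 37): Z1, Z3, Z4, Z5 — cost 8×3 + 12×4 + 12×10 + 5×6 = 222
  W3 (cap 19, load 15): Z2, Z6 — cost 9×11 + 6×3 = 117
  Shipping 339, fixed 297 → total 636.
  Any other capacity-feasible assignment to {W2, W3} ships for at least 339.
Compare {W2, W4}: its best feasible assignment gives total 697.
Compare {W1, W2}: its best feasible assignment gives total 704.
Every other set of open sites that can feasibly serve all demand totals ≥ 697 even under its best assignment. Minimum: 636.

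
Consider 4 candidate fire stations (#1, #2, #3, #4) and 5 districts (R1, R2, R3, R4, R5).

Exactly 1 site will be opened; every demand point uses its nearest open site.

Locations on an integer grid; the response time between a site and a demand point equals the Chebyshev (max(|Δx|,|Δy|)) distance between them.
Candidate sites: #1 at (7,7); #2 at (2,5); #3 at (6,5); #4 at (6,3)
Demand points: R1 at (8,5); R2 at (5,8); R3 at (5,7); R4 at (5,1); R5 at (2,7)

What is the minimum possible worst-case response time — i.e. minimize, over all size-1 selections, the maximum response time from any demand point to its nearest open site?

4

Open {#3}.
  Farthest demand point is R4 at response time 4 (to #3); all others are ≤ 4.
With {#4} the worst case is 5.
With {#1} the worst case is 6.
No size-1 selection achieves below 4.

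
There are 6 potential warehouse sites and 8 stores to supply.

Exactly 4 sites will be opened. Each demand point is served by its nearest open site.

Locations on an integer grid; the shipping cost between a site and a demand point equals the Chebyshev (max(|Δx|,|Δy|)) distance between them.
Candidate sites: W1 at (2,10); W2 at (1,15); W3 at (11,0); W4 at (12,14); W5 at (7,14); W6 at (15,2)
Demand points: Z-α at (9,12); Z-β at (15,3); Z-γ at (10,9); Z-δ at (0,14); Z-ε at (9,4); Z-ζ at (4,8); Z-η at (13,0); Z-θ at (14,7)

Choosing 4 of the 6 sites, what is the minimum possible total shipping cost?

24

Open {W1, W2, W5, W6}.
  Z-α→W5 2, Z-β→W6 1, Z-γ→W5 5, Z-δ→W2 1, Z-ε→W6 6, Z-ζ→W1 2, Z-η→W6 2, Z-θ→W6 5  ⇒ total 24.
Compare {W1, W2, W4, W6}: total 25.
Compare {W1, W3, W5, W6}: total 25.
No size-4 selection does better; minimum is 24.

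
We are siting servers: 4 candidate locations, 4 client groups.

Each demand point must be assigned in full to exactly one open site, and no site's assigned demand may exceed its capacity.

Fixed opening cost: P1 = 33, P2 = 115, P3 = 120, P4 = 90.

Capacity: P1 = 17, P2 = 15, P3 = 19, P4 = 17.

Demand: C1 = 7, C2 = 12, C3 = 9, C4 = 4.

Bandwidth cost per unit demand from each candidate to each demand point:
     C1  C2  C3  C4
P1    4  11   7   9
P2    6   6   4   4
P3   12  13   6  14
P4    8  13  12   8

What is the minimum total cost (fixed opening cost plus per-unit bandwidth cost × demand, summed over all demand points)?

402

Open {P1, P4}; cheapest assignment that respects the capacities:
  P1 (cap 17, load 16): C1, C3 — cost 7×4 + 9×7 = 91
  P4 (cap 17, load 16): C2, C4 — cost 12×13 + 4×8 = 188
  Shipping 279, fixed 123 → total 402.
  Any other capacity-feasible assignment to {P1, P4} ships for at least 279.
Compare {P1, P2, P4}: its best feasible assignment gives total 433.
Compare {P1, P3}: its best feasible assignment gives total 456.
Every other set of open sites that can feasibly serve all demand totals ≥ 433 even under its best assignment. Minimum: 402.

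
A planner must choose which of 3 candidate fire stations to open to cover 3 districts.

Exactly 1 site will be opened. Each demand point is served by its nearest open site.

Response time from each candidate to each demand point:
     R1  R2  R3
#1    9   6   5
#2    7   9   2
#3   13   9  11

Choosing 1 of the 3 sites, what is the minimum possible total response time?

18

Open {#2}.
  R1→#2 7, R2→#2 9, R3→#2 2  ⇒ total 18.
Compare {#1}: total 20.
Compare {#3}: total 33.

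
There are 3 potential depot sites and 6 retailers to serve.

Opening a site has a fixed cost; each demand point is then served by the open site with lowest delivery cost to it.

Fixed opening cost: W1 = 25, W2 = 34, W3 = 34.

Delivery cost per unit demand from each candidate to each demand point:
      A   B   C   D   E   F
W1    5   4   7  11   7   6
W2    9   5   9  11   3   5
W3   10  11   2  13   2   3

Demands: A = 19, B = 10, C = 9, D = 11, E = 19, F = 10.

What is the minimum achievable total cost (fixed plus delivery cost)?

401

Open {W1, W3}: assign each demand point to its cheapest open site.
  A→W1 19×5=95, B→W1 10×4=40, C→W3 9×2=18, D→W1 11×11=121, E→W3 19×2=38, F→W3 10×3=30
  delivery cost 342, fixed 59 → total 401.
Compare {W1, W2, W3}: delivery cost 342 + fixed 93 = 435.
Compare {W1, W2}: delivery cost 426 + fixed 59 = 485.
Compare {W2, W3}: delivery cost 428 + fixed 68 = 496.
All other subsets cost ≥ 435. Minimum total cost: 401.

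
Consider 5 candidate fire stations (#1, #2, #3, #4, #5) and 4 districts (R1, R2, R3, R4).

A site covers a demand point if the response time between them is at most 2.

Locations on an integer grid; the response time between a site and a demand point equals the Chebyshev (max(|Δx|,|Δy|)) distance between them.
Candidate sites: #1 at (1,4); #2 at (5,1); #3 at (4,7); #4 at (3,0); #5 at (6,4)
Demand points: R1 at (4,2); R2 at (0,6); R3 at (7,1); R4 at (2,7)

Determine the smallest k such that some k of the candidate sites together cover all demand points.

3

Coverage sets (demand points within 2 of each site):
  #1: {R2}
  #2: {R1, R3}
  #3: {R4}
  #4: {R1}
  #5: {R1}
No 2 sites suffice: every size-2 union leaves at least one demand point uncovered.
But {#1, #2, #3} covers everything, so the minimum is 3.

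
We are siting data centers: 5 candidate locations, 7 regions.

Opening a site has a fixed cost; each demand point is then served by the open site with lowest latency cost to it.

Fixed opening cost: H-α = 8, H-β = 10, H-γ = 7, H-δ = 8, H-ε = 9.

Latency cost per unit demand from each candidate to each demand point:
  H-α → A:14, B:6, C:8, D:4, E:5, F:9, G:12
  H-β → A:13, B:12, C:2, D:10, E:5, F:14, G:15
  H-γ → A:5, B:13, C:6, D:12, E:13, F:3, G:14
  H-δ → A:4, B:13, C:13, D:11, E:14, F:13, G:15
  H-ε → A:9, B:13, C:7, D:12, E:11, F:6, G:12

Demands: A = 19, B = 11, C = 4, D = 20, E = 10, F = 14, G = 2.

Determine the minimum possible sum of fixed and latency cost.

379

Open {H-α, H-β, H-γ, H-δ}: assign each demand point to its cheapest open site.
  A→H-δ 19×4=76, B→H-α 11×6=66, C→H-β 4×2=8, D→H-α 20×4=80, E→H-α 10×5=50, F→H-γ 14×3=42, G→H-α 2×12=24
  latency cost 346, fixed 33 → total 379.
Compare {H-α, H-γ, H-δ}: latency cost 362 + fixed 23 = 385.
Compare {H-α, H-β, H-γ, H-δ, H-ε}: latency cost 346 + fixed 42 = 388.
Compare {H-α, H-β, H-γ}: latency cost 365 + fixed 25 = 390.
All other subsets cost ≥ 385. Minimum total cost: 379.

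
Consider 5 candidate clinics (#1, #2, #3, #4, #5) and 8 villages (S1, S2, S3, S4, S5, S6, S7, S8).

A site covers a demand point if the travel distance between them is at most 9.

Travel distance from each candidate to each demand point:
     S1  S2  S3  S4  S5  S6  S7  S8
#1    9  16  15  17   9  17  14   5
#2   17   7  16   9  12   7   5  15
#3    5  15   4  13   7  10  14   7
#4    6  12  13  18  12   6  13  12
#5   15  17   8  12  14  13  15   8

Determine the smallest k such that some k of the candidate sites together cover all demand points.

2

Coverage sets (demand points within 9 of each site):
  #1: {S1, S5, S8}
  #2: {S2, S4, S6, S7}
  #3: {S1, S3, S5, S8}
  #4: {S1, S6}
  #5: {S3, S8}
No single site covers all 8 demand points.
But {#2, #3} covers everything, so the minimum is 2.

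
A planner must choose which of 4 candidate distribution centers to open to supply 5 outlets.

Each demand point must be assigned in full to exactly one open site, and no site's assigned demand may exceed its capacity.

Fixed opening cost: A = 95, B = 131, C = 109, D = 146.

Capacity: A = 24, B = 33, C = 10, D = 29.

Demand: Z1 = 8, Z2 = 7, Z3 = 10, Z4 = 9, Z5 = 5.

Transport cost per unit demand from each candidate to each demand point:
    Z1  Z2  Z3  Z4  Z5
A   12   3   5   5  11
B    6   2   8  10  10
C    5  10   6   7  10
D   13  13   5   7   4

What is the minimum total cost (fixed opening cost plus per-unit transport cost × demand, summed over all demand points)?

Open {A, B}; cheapest assignment that respects the capacities:
  A (cap 24, load 19): Z3, Z4 — cost 10×5 + 9×5 = 95
  B (cap 33, load 20): Z1, Z2, Z5 — cost 8×6 + 7×2 + 5×10 = 112
  Shipping 207, fixed 226 → total 433.
  Any other capacity-feasible assignment to {A, B} ships for at least 207.
Compare {B, D}: its best feasible assignment gives total 472.
Compare {A, D}: its best feasible assignment gives total 473.
Every other set of open sites that can feasibly serve all demand totals ≥ 472 even under its best assignment. Minimum: 433.

433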